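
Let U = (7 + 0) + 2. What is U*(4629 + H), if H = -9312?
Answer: -42147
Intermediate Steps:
U = 9 (U = 7 + 2 = 9)
U*(4629 + H) = 9*(4629 - 9312) = 9*(-4683) = -42147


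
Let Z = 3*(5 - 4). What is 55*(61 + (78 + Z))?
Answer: 7810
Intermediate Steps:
Z = 3 (Z = 3*1 = 3)
55*(61 + (78 + Z)) = 55*(61 + (78 + 3)) = 55*(61 + 81) = 55*142 = 7810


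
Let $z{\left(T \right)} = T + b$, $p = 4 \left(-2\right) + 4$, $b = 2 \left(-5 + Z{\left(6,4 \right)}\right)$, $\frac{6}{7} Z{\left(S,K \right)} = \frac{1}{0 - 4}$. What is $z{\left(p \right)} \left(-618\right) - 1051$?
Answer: $\frac{15923}{2} \approx 7961.5$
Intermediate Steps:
$Z{\left(S,K \right)} = - \frac{7}{24}$ ($Z{\left(S,K \right)} = \frac{7}{6 \left(0 - 4\right)} = \frac{7}{6 \left(-4\right)} = \frac{7}{6} \left(- \frac{1}{4}\right) = - \frac{7}{24}$)
$b = - \frac{127}{12}$ ($b = 2 \left(-5 - \frac{7}{24}\right) = 2 \left(- \frac{127}{24}\right) = - \frac{127}{12} \approx -10.583$)
$p = -4$ ($p = -8 + 4 = -4$)
$z{\left(T \right)} = - \frac{127}{12} + T$ ($z{\left(T \right)} = T - \frac{127}{12} = - \frac{127}{12} + T$)
$z{\left(p \right)} \left(-618\right) - 1051 = \left(- \frac{127}{12} - 4\right) \left(-618\right) - 1051 = \left(- \frac{175}{12}\right) \left(-618\right) - 1051 = \frac{18025}{2} - 1051 = \frac{15923}{2}$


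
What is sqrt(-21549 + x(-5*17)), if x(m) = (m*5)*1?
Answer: I*sqrt(21974) ≈ 148.24*I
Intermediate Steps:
x(m) = 5*m (x(m) = (5*m)*1 = 5*m)
sqrt(-21549 + x(-5*17)) = sqrt(-21549 + 5*(-5*17)) = sqrt(-21549 + 5*(-85)) = sqrt(-21549 - 425) = sqrt(-21974) = I*sqrt(21974)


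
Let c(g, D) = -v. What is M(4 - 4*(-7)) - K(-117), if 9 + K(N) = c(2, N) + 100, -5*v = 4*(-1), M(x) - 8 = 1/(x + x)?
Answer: -26299/320 ≈ -82.184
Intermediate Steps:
M(x) = 8 + 1/(2*x) (M(x) = 8 + 1/(x + x) = 8 + 1/(2*x))
v = 4/5 (v = -4*(-1)/5 = -1/5*(-4) = 4/5 ≈ 0.80000)
c(g, D) = -4/5 (c(g, D) = -1*4/5 = -4/5)
K(N) = 451/5 (K(N) = -9 + (-4/5 + 100) = -9 + 496/5 = 451/5)
M(4 - 4*(-7)) - K(-117) = (8 + 1/(2*(4 - 4*(-7)))) - 1*451/5 = (8 + 1/(2*(4 + 28))) - 451/5 = (8 + (1/2)/32) - 451/5 = (8 + (1/2)*(1/32)) - 451/5 = (8 + 1/64) - 451/5 = 513/64 - 451/5 = -26299/320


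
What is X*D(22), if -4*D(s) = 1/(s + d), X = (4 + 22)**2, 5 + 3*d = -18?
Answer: -507/43 ≈ -11.791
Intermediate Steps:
d = -23/3 (d = -5/3 + (1/3)*(-18) = -5/3 - 6 = -23/3 ≈ -7.6667)
X = 676 (X = 26**2 = 676)
D(s) = -1/(4*(-23/3 + s)) (D(s) = -1/(4*(s - 23/3)) = -1/(4*(-23/3 + s)))
X*D(22) = 676*(-3/(-92 + 12*22)) = 676*(-3/(-92 + 264)) = 676*(-3/172) = -507/43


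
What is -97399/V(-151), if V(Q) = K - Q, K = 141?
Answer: -97399/292 ≈ -333.56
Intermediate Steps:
V(Q) = 141 - Q
-97399/V(-151) = -97399/(141 - 1*(-151)) = -97399/(141 + 151) = -97399/292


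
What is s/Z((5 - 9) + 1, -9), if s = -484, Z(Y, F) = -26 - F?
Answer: 484/17 ≈ 28.471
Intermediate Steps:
s/Z((5 - 9) + 1, -9) = -484/(-26 - 1*(-9)) = -484/(-26 + 9) = -484/(-17) = -484*(-1/17) = 484/17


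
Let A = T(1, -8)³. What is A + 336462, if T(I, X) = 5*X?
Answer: 272462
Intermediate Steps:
A = -64000 (A = (5*(-8))³ = (-40)³ = -64000)
A + 336462 = -64000 + 336462 = 272462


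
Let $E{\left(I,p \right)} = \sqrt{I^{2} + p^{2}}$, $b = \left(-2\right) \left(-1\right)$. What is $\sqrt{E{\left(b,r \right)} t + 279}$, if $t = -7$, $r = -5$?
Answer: $\sqrt{279 - 7 \sqrt{29}} \approx 15.534$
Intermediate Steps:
$b = 2$
$\sqrt{E{\left(b,r \right)} t + 279} = \sqrt{\sqrt{2^{2} + \left(-5\right)^{2}} \left(-7\right) + 279} = \sqrt{\sqrt{4 + 25} \left(-7\right) + 279} = \sqrt{\sqrt{29} \left(-7\right) + 279} = \sqrt{- 7 \sqrt{29} + 279} = \sqrt{279 - 7 \sqrt{29}}$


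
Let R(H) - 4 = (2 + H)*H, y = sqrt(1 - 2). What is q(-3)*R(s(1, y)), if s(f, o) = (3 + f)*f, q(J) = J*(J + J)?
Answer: 504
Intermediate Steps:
y = I (y = sqrt(-1) = I ≈ 1.0*I)
q(J) = 2*J**2 (q(J) = J*(2*J) = 2*J**2)
s(f, o) = f*(3 + f)
R(H) = 4 + H*(2 + H) (R(H) = 4 + (2 + H)*H = 4 + H*(2 + H))
q(-3)*R(s(1, y)) = (2*(-3)**2)*(4 + (1*(3 + 1))**2 + 2*(1*(3 + 1))) = (2*9)*(4 + (1*4)**2 + 2*(1*4)) = 18*(4 + 4**2 + 2*4) = 18*(4 + 16 + 8) = 18*28 = 504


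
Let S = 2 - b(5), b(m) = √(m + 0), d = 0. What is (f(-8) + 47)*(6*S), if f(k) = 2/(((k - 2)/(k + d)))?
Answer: 2916/5 - 1458*√5/5 ≈ -68.837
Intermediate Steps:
b(m) = √m
S = 2 - √5 ≈ -0.23607
f(k) = 2*k/(-2 + k) (f(k) = 2/(((k - 2)/(k + 0))) = 2/(((-2 + k)/k)) = 2*(k/(-2 + k)) = 2*k/(-2 + k))
(f(-8) + 47)*(6*S) = (2*(-8)/(-2 - 8) + 47)*(6*(2 - √5)) = (2*(-8)/(-10) + 47)*(12 - 6*√5) = (2*(-8)*(-⅒) + 47)*(12 - 6*√5) = (8/5 + 47)*(12 - 6*√5) = 243*(12 - 6*√5)/5 = 2916/5 - 1458*√5/5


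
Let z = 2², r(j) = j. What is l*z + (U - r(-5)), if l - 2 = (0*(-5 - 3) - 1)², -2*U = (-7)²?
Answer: -15/2 ≈ -7.5000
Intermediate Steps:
U = -49/2 (U = -½*(-7)² = -½*49 = -49/2 ≈ -24.500)
z = 4
l = 3 (l = 2 + (0*(-5 - 3) - 1)² = 2 + (0*(-8) - 1)² = 2 + (0 - 1)² = 2 + (-1)² = 2 + 1 = 3)
l*z + (U - r(-5)) = 3*4 + (-49/2 - 1*(-5)) = 12 + (-49/2 + 5) = 12 - 39/2 = -15/2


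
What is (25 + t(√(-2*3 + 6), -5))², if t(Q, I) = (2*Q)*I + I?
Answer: 400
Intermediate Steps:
t(Q, I) = I + 2*I*Q (t(Q, I) = 2*I*Q + I = I + 2*I*Q)
(25 + t(√(-2*3 + 6), -5))² = (25 - 5*(1 + 2*√(-2*3 + 6)))² = (25 - 5*(1 + 2*√(-6 + 6)))² = (25 - 5*(1 + 2*√0))² = (25 - 5*(1 + 2*0))² = (25 - 5*(1 + 0))² = (25 - 5*1)² = (25 - 5)² = 20² = 400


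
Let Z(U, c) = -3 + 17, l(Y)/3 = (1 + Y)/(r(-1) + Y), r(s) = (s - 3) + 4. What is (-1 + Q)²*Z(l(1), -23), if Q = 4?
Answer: 126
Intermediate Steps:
r(s) = 1 + s (r(s) = (-3 + s) + 4 = 1 + s)
l(Y) = 3*(1 + Y)/Y (l(Y) = 3*((1 + Y)/((1 - 1) + Y)) = 3*((1 + Y)/(0 + Y)) = 3*((1 + Y)/Y) = 3*(1 + Y)/Y)
Z(U, c) = 14
(-1 + Q)²*Z(l(1), -23) = (-1 + 4)²*14 = 3²*14 = 9*14 = 126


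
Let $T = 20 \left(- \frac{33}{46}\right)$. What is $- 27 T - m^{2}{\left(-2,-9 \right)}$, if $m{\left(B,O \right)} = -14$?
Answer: $\frac{4402}{23} \approx 191.39$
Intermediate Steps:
$T = - \frac{330}{23}$ ($T = 20 \left(\left(-33\right) \frac{1}{46}\right) = 20 \left(- \frac{33}{46}\right) = - \frac{330}{23} \approx -14.348$)
$- 27 T - m^{2}{\left(-2,-9 \right)} = \left(-27\right) \left(- \frac{330}{23}\right) - \left(-14\right)^{2} = \frac{8910}{23} - 196 = \frac{4402}{23}$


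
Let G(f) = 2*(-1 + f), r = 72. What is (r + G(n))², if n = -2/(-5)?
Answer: 125316/25 ≈ 5012.6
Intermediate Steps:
n = ⅖ (n = -2*(-⅕) = ⅖ ≈ 0.40000)
G(f) = -2 + 2*f
(r + G(n))² = (72 + (-2 + 2*(⅖)))² = (72 + (-2 + ⅘))² = (72 - 6/5)² = (354/5)² = 125316/25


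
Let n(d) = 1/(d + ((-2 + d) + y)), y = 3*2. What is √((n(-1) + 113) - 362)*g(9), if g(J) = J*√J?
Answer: 27*I*√994/2 ≈ 425.63*I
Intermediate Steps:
y = 6
g(J) = J^(3/2)
n(d) = 1/(4 + 2*d) (n(d) = 1/(d + ((-2 + d) + 6)) = 1/(d + (4 + d)) = 1/(4 + 2*d))
√((n(-1) + 113) - 362)*g(9) = √((1/(2*(2 - 1)) + 113) - 362)*9^(3/2) = √(((½)/1 + 113) - 362)*27 = √(((½)*1 + 113) - 362)*27 = √((½ + 113) - 362)*27 = √(227/2 - 362)*27 = √(-497/2)*27 = (I*√994/2)*27 = 27*I*√994/2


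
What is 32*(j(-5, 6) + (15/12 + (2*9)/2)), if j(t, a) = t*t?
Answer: 1128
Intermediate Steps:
j(t, a) = t²
32*(j(-5, 6) + (15/12 + (2*9)/2)) = 32*((-5)² + (15/12 + (2*9)/2)) = 32*(25 + (15*(1/12) + 18*(½))) = 32*(25 + (5/4 + 9)) = 32*(25 + 41/4) = 32*(141/4) = 1128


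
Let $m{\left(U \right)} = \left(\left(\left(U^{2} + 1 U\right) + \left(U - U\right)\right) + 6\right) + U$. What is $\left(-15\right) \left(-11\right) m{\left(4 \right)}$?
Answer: $4950$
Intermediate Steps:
$m{\left(U \right)} = 6 + U^{2} + 2 U$ ($m{\left(U \right)} = \left(\left(\left(U^{2} + U\right) + 0\right) + 6\right) + U = \left(\left(\left(U + U^{2}\right) + 0\right) + 6\right) + U = \left(\left(U + U^{2}\right) + 6\right) + U = \left(6 + U + U^{2}\right) + U = 6 + U^{2} + 2 U$)
$\left(-15\right) \left(-11\right) m{\left(4 \right)} = \left(-15\right) \left(-11\right) \left(6 + 4^{2} + 2 \cdot 4\right) = 165 \left(6 + 16 + 8\right) = 165 \cdot 30 = 4950$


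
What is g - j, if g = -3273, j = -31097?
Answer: 27824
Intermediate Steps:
g - j = -3273 - 1*(-31097) = -3273 + 31097 = 27824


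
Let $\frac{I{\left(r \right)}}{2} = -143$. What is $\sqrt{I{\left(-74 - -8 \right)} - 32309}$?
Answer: $i \sqrt{32595} \approx 180.54 i$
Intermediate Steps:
$I{\left(r \right)} = -286$ ($I{\left(r \right)} = 2 \left(-143\right) = -286$)
$\sqrt{I{\left(-74 - -8 \right)} - 32309} = \sqrt{-286 - 32309} = \sqrt{-32595} = i \sqrt{32595}$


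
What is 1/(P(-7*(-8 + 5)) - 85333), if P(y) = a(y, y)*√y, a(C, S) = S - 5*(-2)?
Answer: -85333/7281700708 - 31*√21/7281700708 ≈ -1.1738e-5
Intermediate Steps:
a(C, S) = 10 + S (a(C, S) = S - 1*(-10) = S + 10 = 10 + S)
P(y) = √y*(10 + y) (P(y) = (10 + y)*√y = √y*(10 + y))
1/(P(-7*(-8 + 5)) - 85333) = 1/(√(-7*(-8 + 5))*(10 - 7*(-8 + 5)) - 85333) = 1/(√(-7*(-3))*(10 - 7*(-3)) - 85333) = 1/(√21*(10 + 21) - 85333) = 1/(√21*31 - 85333) = 1/(31*√21 - 85333) = 1/(-85333 + 31*√21)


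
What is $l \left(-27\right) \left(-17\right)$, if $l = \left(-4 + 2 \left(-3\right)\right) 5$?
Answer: $-22950$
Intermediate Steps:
$l = -50$ ($l = \left(-4 - 6\right) 5 = \left(-10\right) 5 = -50$)
$l \left(-27\right) \left(-17\right) = \left(-50\right) \left(-27\right) \left(-17\right) = 1350 \left(-17\right) = -22950$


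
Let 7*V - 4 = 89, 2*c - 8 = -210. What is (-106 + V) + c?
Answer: -1356/7 ≈ -193.71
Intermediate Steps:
c = -101 (c = 4 + (½)*(-210) = 4 - 105 = -101)
V = 93/7 (V = 4/7 + (⅐)*89 = 4/7 + 89/7 = 93/7 ≈ 13.286)
(-106 + V) + c = (-106 + 93/7) - 101 = -649/7 - 101 = -1356/7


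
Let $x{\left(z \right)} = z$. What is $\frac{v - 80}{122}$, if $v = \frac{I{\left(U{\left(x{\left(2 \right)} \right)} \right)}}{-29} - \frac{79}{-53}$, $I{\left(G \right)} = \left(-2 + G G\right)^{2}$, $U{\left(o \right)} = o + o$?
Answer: $- \frac{131057}{187514} \approx -0.69892$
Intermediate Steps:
$U{\left(o \right)} = 2 o$
$I{\left(G \right)} = \left(-2 + G^{2}\right)^{2}$
$v = - \frac{8097}{1537}$ ($v = \frac{\left(-2 + \left(2 \cdot 2\right)^{2}\right)^{2}}{-29} - \frac{79}{-53} = \left(-2 + 4^{2}\right)^{2} \left(- \frac{1}{29}\right) - - \frac{79}{53} = \left(-2 + 16\right)^{2} \left(- \frac{1}{29}\right) + \frac{79}{53} = 14^{2} \left(- \frac{1}{29}\right) + \frac{79}{53} = 196 \left(- \frac{1}{29}\right) + \frac{79}{53} = - \frac{196}{29} + \frac{79}{53} = - \frac{8097}{1537} \approx -5.2681$)
$\frac{v - 80}{122} = \frac{- \frac{8097}{1537} - 80}{122} = \left(- \frac{131057}{1537}\right) \frac{1}{122} = - \frac{131057}{187514}$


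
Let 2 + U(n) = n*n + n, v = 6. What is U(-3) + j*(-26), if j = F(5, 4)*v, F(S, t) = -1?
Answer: 160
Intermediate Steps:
U(n) = -2 + n + n² (U(n) = -2 + (n*n + n) = -2 + (n² + n) = -2 + (n + n²) = -2 + n + n²)
j = -6 (j = -1*6 = -6)
U(-3) + j*(-26) = (-2 - 3 + (-3)²) - 6*(-26) = (-2 - 3 + 9) + 156 = 4 + 156 = 160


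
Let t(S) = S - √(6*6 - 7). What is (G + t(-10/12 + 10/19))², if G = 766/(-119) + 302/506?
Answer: 786755705483917/11779983111204 + 21098251*√29/1716099 ≈ 132.99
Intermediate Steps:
G = -175829/30107 (G = 766*(-1/119) + 302*(1/506) = -766/119 + 151/253 = -175829/30107 ≈ -5.8401)
t(S) = S - √29 (t(S) = S - √(36 - 7) = S - √29)
(G + t(-10/12 + 10/19))² = (-175829/30107 + ((-10/12 + 10/19) - √29))² = (-175829/30107 + ((-10*1/12 + 10*(1/19)) - √29))² = (-175829/30107 + ((-⅚ + 10/19) - √29))² = (-175829/30107 + (-35/114 - √29))² = (-21098251/3432198 - √29)²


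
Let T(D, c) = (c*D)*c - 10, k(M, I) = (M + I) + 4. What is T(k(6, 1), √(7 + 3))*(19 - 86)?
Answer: -6700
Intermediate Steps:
k(M, I) = 4 + I + M (k(M, I) = (I + M) + 4 = 4 + I + M)
T(D, c) = -10 + D*c² (T(D, c) = (D*c)*c - 10 = D*c² - 10 = -10 + D*c²)
T(k(6, 1), √(7 + 3))*(19 - 86) = (-10 + (4 + 1 + 6)*(√(7 + 3))²)*(19 - 86) = (-10 + 11*(√10)²)*(-67) = (-10 + 11*10)*(-67) = (-10 + 110)*(-67) = 100*(-67) = -6700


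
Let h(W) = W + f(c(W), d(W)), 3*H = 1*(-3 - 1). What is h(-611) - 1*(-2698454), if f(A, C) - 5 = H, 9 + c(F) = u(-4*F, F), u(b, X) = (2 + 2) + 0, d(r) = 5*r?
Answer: 8093540/3 ≈ 2.6978e+6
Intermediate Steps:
u(b, X) = 4 (u(b, X) = 4 + 0 = 4)
c(F) = -5 (c(F) = -9 + 4 = -5)
H = -4/3 (H = (1*(-3 - 1))/3 = (1*(-4))/3 = (1/3)*(-4) = -4/3 ≈ -1.3333)
f(A, C) = 11/3 (f(A, C) = 5 - 4/3 = 11/3)
h(W) = 11/3 + W (h(W) = W + 11/3 = 11/3 + W)
h(-611) - 1*(-2698454) = (11/3 - 611) - 1*(-2698454) = -1822/3 + 2698454 = 8093540/3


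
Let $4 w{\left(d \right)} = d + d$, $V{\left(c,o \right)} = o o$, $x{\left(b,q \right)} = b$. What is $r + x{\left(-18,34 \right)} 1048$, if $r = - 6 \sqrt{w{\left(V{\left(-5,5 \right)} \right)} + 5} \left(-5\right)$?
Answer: $-18864 + 15 \sqrt{70} \approx -18739.0$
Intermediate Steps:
$V{\left(c,o \right)} = o^{2}$
$w{\left(d \right)} = \frac{d}{2}$ ($w{\left(d \right)} = \frac{d + d}{4} = \frac{2 d}{4} = \frac{d}{2}$)
$r = 15 \sqrt{70}$ ($r = - 6 \sqrt{\frac{5^{2}}{2} + 5} \left(-5\right) = - 6 \sqrt{\frac{1}{2} \cdot 25 + 5} \left(-5\right) = - 6 \sqrt{\frac{25}{2} + 5} \left(-5\right) = - 6 \sqrt{\frac{35}{2}} \left(-5\right) = - 6 \frac{\sqrt{70}}{2} \left(-5\right) = - 3 \sqrt{70} \left(-5\right) = 15 \sqrt{70} \approx 125.5$)
$r + x{\left(-18,34 \right)} 1048 = 15 \sqrt{70} - 18864 = -18864 + 15 \sqrt{70}$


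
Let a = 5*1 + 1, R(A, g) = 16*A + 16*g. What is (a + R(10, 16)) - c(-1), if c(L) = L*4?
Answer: 426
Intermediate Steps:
c(L) = 4*L
a = 6 (a = 5 + 1 = 6)
(a + R(10, 16)) - c(-1) = (6 + (16*10 + 16*16)) - 4*(-1) = (6 + (160 + 256)) - (-4) = (6 + 416) - 1*(-4) = 422 + 4 = 426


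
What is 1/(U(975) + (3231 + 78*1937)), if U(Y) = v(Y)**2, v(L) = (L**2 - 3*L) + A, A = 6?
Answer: 1/898146816753 ≈ 1.1134e-12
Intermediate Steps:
v(L) = 6 + L**2 - 3*L (v(L) = (L**2 - 3*L) + 6 = 6 + L**2 - 3*L)
U(Y) = (6 + Y**2 - 3*Y)**2
1/(U(975) + (3231 + 78*1937)) = 1/((6 + 975**2 - 3*975)**2 + (3231 + 78*1937)) = 1/((6 + 950625 - 2925)**2 + (3231 + 151086)) = 1/(947706**2 + 154317) = 1/(898146662436 + 154317) = 1/898146816753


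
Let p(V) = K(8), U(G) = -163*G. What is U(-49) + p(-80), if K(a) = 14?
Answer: 8001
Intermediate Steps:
p(V) = 14
U(-49) + p(-80) = -163*(-49) + 14 = 7987 + 14 = 8001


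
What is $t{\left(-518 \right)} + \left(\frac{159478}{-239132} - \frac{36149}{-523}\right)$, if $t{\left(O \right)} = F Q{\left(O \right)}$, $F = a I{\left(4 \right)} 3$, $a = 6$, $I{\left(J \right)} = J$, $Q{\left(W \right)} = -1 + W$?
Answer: $- \frac{2332453328787}{62533018} \approx -37300.0$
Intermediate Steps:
$F = 72$ ($F = 6 \cdot 4 \cdot 3 = 24 \cdot 3 = 72$)
$t{\left(O \right)} = -72 + 72 O$ ($t{\left(O \right)} = 72 \left(-1 + O\right) = -72 + 72 O$)
$t{\left(-518 \right)} + \left(\frac{159478}{-239132} - \frac{36149}{-523}\right) = \left(-72 + 72 \left(-518\right)\right) + \left(\frac{159478}{-239132} - \frac{36149}{-523}\right) = \left(-72 - 37296\right) + \left(159478 \left(- \frac{1}{239132}\right) - - \frac{36149}{523}\right) = -37368 + \left(- \frac{79739}{119566} + \frac{36149}{523}\right) = -37368 + \frac{4280487837}{62533018} = - \frac{2332453328787}{62533018}$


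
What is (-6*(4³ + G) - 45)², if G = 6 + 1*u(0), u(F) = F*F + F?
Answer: 216225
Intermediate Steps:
u(F) = F + F² (u(F) = F² + F = F + F²)
G = 6 (G = 6 + 1*(0*(1 + 0)) = 6 + 1*(0*1) = 6 + 1*0 = 6 + 0 = 6)
(-6*(4³ + G) - 45)² = (-6*(4³ + 6) - 45)² = (-6*(64 + 6) - 45)² = (-6*70 - 45)² = (-420 - 45)² = (-465)² = 216225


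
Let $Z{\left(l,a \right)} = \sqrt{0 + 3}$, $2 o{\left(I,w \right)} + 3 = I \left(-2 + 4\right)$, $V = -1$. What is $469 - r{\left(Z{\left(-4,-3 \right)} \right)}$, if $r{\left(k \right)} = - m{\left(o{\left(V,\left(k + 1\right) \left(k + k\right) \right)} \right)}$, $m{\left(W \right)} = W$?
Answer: $\frac{933}{2} \approx 466.5$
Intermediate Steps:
$o{\left(I,w \right)} = - \frac{3}{2} + I$ ($o{\left(I,w \right)} = - \frac{3}{2} + \frac{I \left(-2 + 4\right)}{2} = - \frac{3}{2} + \frac{I 2}{2} = - \frac{3}{2} + \frac{2 I}{2} = - \frac{3}{2} + I$)
$Z{\left(l,a \right)} = \sqrt{3}$
$r{\left(k \right)} = \frac{5}{2}$ ($r{\left(k \right)} = - (- \frac{3}{2} - 1) = \left(-1\right) \left(- \frac{5}{2}\right) = \frac{5}{2}$)
$469 - r{\left(Z{\left(-4,-3 \right)} \right)} = 469 - \frac{5}{2} = \frac{933}{2}$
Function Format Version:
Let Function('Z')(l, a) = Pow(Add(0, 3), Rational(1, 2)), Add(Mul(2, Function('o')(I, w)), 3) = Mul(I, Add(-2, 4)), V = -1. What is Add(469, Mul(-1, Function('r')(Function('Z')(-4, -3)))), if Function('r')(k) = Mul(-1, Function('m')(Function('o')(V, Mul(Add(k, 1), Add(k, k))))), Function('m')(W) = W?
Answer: Rational(933, 2) ≈ 466.50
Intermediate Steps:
Function('o')(I, w) = Add(Rational(-3, 2), I) (Function('o')(I, w) = Add(Rational(-3, 2), Mul(Rational(1, 2), Mul(I, Add(-2, 4)))) = Add(Rational(-3, 2), Mul(Rational(1, 2), Mul(I, 2))) = Add(Rational(-3, 2), Mul(Rational(1, 2), Mul(2, I))) = Add(Rational(-3, 2), I))
Function('Z')(l, a) = Pow(3, Rational(1, 2))
Function('r')(k) = Rational(5, 2) (Function('r')(k) = Mul(-1, Add(Rational(-3, 2), -1)) = Mul(-1, Rational(-5, 2)) = Rational(5, 2))
Add(469, Mul(-1, Function('r')(Function('Z')(-4, -3)))) = Add(469, Mul(-1, Rational(5, 2))) = Add(469, Rational(-5, 2)) = Rational(933, 2)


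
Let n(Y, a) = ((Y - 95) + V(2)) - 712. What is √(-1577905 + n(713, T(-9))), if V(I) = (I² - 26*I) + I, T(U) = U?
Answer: 7*I*√32205 ≈ 1256.2*I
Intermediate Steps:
V(I) = I² - 25*I
n(Y, a) = -853 + Y (n(Y, a) = ((Y - 95) + 2*(-25 + 2)) - 712 = ((-95 + Y) + 2*(-23)) - 712 = ((-95 + Y) - 46) - 712 = (-141 + Y) - 712 = -853 + Y)
√(-1577905 + n(713, T(-9))) = √(-1577905 + (-853 + 713)) = √(-1577905 - 140) = √(-1578045) = 7*I*√32205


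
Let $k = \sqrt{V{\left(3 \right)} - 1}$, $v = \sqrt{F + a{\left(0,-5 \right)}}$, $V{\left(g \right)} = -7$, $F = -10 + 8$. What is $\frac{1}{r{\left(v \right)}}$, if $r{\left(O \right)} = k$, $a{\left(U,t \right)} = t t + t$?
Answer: $- \frac{i \sqrt{2}}{4} \approx - 0.35355 i$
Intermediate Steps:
$a{\left(U,t \right)} = t + t^{2}$ ($a{\left(U,t \right)} = t^{2} + t = t + t^{2}$)
$F = -2$
$v = 3 \sqrt{2}$ ($v = \sqrt{-2 - 5 \left(1 - 5\right)} = \sqrt{-2 - -20} = \sqrt{-2 + 20} = \sqrt{18} = 3 \sqrt{2} \approx 4.2426$)
$k = 2 i \sqrt{2}$ ($k = \sqrt{-7 - 1} = \sqrt{-8} = 2 i \sqrt{2} \approx 2.8284 i$)
$r{\left(O \right)} = 2 i \sqrt{2}$
$\frac{1}{r{\left(v \right)}} = \frac{1}{2 i \sqrt{2}} = - \frac{i \sqrt{2}}{4}$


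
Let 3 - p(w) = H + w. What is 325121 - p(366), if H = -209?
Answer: 325275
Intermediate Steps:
p(w) = 212 - w (p(w) = 3 - (-209 + w) = 3 + (209 - w) = 212 - w)
325121 - p(366) = 325121 - (212 - 1*366) = 325121 - (212 - 366) = 325121 - 1*(-154) = 325121 + 154 = 325275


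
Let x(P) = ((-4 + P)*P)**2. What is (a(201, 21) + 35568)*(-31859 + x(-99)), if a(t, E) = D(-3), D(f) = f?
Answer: 3696873276750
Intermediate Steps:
x(P) = P**2*(-4 + P)**2 (x(P) = (P*(-4 + P))**2 = P**2*(-4 + P)**2)
a(t, E) = -3
(a(201, 21) + 35568)*(-31859 + x(-99)) = (-3 + 35568)*(-31859 + (-99)**2*(-4 - 99)**2) = 35565*(-31859 + 9801*(-103)**2) = 35565*(-31859 + 9801*10609) = 35565*(-31859 + 103978809) = 35565*103946950 = 3696873276750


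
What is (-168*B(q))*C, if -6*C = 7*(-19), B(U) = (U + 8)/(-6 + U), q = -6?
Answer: 1862/3 ≈ 620.67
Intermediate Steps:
B(U) = (8 + U)/(-6 + U)
C = 133/6 (C = -7*(-19)/6 = -1/6*(-133) = 133/6 ≈ 22.167)
(-168*B(q))*C = -168*(8 - 6)/(-6 - 6)*(133/6) = -168*2/(-12)*(133/6) = -(-14)*2*(133/6) = -168*(-1/6)*(133/6) = 28*(133/6) = 1862/3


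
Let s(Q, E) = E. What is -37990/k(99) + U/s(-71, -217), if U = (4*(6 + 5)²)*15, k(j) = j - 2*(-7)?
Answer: -9064210/24521 ≈ -369.65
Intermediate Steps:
k(j) = 14 + j (k(j) = j + 14 = 14 + j)
U = 7260 (U = (4*11²)*15 = (4*121)*15 = 484*15 = 7260)
-37990/k(99) + U/s(-71, -217) = -37990/(14 + 99) + 7260/(-217) = -37990/113 + 7260*(-1/217) = -37990*1/113 - 7260/217 = -37990/113 - 7260/217 = -9064210/24521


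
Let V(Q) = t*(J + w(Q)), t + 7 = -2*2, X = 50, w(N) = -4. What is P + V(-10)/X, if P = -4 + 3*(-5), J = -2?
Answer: -442/25 ≈ -17.680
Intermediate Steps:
t = -11 (t = -7 - 2*2 = -7 - 4 = -11)
V(Q) = 66 (V(Q) = -11*(-2 - 4) = -11*(-6) = 66)
P = -19 (P = -4 - 15 = -19)
P + V(-10)/X = -19 + 66/50 = -19 + (1/50)*66 = -19 + 33/25 = -442/25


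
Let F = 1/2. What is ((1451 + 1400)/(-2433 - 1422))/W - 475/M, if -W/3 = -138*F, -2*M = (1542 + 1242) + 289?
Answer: 749324627/2452207905 ≈ 0.30557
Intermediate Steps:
F = 1/2 ≈ 0.50000
M = -3073/2 (M = -((1542 + 1242) + 289)/2 = -(2784 + 289)/2 = -1/2*3073 = -3073/2 ≈ -1536.5)
W = 207 (W = -(-414)/2 = -3*(-69) = 207)
((1451 + 1400)/(-2433 - 1422))/W - 475/M = ((1451 + 1400)/(-2433 - 1422))/207 - 475/(-3073/2) = (2851/(-3855))*(1/207) - 475*(-2/3073) = (2851*(-1/3855))*(1/207) + 950/3073 = -2851/3855*1/207 + 950/3073 = -2851/797985 + 950/3073 = 749324627/2452207905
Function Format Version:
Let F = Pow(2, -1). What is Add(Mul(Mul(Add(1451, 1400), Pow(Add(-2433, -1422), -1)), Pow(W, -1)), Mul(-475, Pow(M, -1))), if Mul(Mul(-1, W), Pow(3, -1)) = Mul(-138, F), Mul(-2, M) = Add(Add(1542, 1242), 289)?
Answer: Rational(749324627, 2452207905) ≈ 0.30557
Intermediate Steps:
F = Rational(1, 2) ≈ 0.50000
M = Rational(-3073, 2) (M = Mul(Rational(-1, 2), Add(Add(1542, 1242), 289)) = Mul(Rational(-1, 2), Add(2784, 289)) = Mul(Rational(-1, 2), 3073) = Rational(-3073, 2) ≈ -1536.5)
W = 207 (W = Mul(-3, Mul(-138, Rational(1, 2))) = Mul(-3, -69) = 207)
Add(Mul(Mul(Add(1451, 1400), Pow(Add(-2433, -1422), -1)), Pow(W, -1)), Mul(-475, Pow(M, -1))) = Add(Mul(Mul(Add(1451, 1400), Pow(Add(-2433, -1422), -1)), Pow(207, -1)), Mul(-475, Pow(Rational(-3073, 2), -1))) = Add(Mul(Mul(2851, Pow(-3855, -1)), Rational(1, 207)), Mul(-475, Rational(-2, 3073))) = Add(Mul(Mul(2851, Rational(-1, 3855)), Rational(1, 207)), Rational(950, 3073)) = Add(Mul(Rational(-2851, 3855), Rational(1, 207)), Rational(950, 3073)) = Add(Rational(-2851, 797985), Rational(950, 3073)) = Rational(749324627, 2452207905)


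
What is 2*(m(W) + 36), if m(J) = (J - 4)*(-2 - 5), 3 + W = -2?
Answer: 198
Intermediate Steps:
W = -5 (W = -3 - 2 = -5)
m(J) = 28 - 7*J (m(J) = (-4 + J)*(-7) = 28 - 7*J)
2*(m(W) + 36) = 2*((28 - 7*(-5)) + 36) = 2*((28 + 35) + 36) = 2*(63 + 36) = 2*99 = 198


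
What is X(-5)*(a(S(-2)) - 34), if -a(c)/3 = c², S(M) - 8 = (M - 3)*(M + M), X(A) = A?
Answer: 11930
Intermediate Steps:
S(M) = 8 + 2*M*(-3 + M) (S(M) = 8 + (M - 3)*(M + M) = 8 + (-3 + M)*(2*M) = 8 + 2*M*(-3 + M))
a(c) = -3*c²
X(-5)*(a(S(-2)) - 34) = -5*(-3*(8 - 6*(-2) + 2*(-2)²)² - 34) = -5*(-3*(8 + 12 + 2*4)² - 34) = -5*(-3*(8 + 12 + 8)² - 34) = -5*(-3*28² - 34) = -5*(-3*784 - 34) = -5*(-2352 - 34) = -5*(-2386) = 11930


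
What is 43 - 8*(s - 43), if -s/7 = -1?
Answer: 331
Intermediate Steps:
s = 7 (s = -7*(-1) = 7)
43 - 8*(s - 43) = 43 - 8*(7 - 43) = 43 - 8*(-36) = 43 + 288 = 331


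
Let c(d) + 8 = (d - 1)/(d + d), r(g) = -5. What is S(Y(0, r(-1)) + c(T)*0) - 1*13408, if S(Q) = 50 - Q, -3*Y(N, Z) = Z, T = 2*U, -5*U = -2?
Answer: -40079/3 ≈ -13360.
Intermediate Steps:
U = ⅖ (U = -⅕*(-2) = ⅖ ≈ 0.40000)
T = ⅘ (T = 2*(⅖) = ⅘ ≈ 0.80000)
Y(N, Z) = -Z/3
c(d) = -8 + (-1 + d)/(2*d) (c(d) = -8 + (d - 1)/(d + d) = -8 + (-1 + d)/((2*d)) = -8 + (-1 + d)*(1/(2*d)) = -8 + (-1 + d)/(2*d))
S(Y(0, r(-1)) + c(T)*0) - 1*13408 = (50 - (-⅓*(-5) + ((-1 - 15*⅘)/(2*(⅘)))*0)) - 1*13408 = (50 - (5/3 + ((½)*(5/4)*(-1 - 12))*0)) - 13408 = (50 - (5/3 + ((½)*(5/4)*(-13))*0)) - 13408 = (50 - (5/3 - 65/8*0)) - 13408 = (50 - (5/3 + 0)) - 13408 = (50 - 1*5/3) - 13408 = (50 - 5/3) - 13408 = 145/3 - 13408 = -40079/3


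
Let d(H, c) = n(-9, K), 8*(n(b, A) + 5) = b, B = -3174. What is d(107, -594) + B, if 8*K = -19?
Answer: -25441/8 ≈ -3180.1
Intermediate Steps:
K = -19/8 (K = (⅛)*(-19) = -19/8 ≈ -2.3750)
n(b, A) = -5 + b/8
d(H, c) = -49/8 (d(H, c) = -5 + (⅛)*(-9) = -5 - 9/8 = -49/8)
d(107, -594) + B = -49/8 - 3174 = -25441/8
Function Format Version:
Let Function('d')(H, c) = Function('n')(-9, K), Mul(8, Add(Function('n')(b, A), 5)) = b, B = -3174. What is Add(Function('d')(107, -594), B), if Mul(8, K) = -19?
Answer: Rational(-25441, 8) ≈ -3180.1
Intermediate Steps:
K = Rational(-19, 8) (K = Mul(Rational(1, 8), -19) = Rational(-19, 8) ≈ -2.3750)
Function('n')(b, A) = Add(-5, Mul(Rational(1, 8), b))
Function('d')(H, c) = Rational(-49, 8) (Function('d')(H, c) = Add(-5, Mul(Rational(1, 8), -9)) = Add(-5, Rational(-9, 8)) = Rational(-49, 8))
Add(Function('d')(107, -594), B) = Add(Rational(-49, 8), -3174) = Rational(-25441, 8)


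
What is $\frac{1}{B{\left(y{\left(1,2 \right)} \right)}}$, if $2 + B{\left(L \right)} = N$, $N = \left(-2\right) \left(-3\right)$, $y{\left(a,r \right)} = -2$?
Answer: $\frac{1}{4} \approx 0.25$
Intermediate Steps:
$N = 6$
$B{\left(L \right)} = 4$ ($B{\left(L \right)} = -2 + 6 = 4$)
$\frac{1}{B{\left(y{\left(1,2 \right)} \right)}} = \frac{1}{4}$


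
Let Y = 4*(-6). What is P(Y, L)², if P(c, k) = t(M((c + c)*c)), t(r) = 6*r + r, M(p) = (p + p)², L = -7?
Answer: 1380784741023744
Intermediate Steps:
Y = -24
M(p) = 4*p² (M(p) = (2*p)² = 4*p²)
t(r) = 7*r
P(c, k) = 112*c⁴ (P(c, k) = 7*(4*((c + c)*c)²) = 7*(4*((2*c)*c)²) = 7*(4*(2*c²)²) = 7*(4*(4*c⁴)) = 7*(16*c⁴) = 112*c⁴)
P(Y, L)² = (112*(-24)⁴)² = (112*331776)² = 37158912² = 1380784741023744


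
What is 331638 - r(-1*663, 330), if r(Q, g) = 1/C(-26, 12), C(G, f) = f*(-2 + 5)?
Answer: 11938967/36 ≈ 3.3164e+5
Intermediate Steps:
C(G, f) = 3*f (C(G, f) = f*3 = 3*f)
r(Q, g) = 1/36 (r(Q, g) = 1/(3*12) = 1/36)
331638 - r(-1*663, 330) = 331638 - 1*1/36 = 331638 - 1/36 = 11938967/36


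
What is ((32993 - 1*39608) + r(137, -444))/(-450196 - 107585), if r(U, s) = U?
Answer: 6478/557781 ≈ 0.011614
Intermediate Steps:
((32993 - 1*39608) + r(137, -444))/(-450196 - 107585) = ((32993 - 1*39608) + 137)/(-450196 - 107585) = ((32993 - 39608) + 137)/(-557781) = (-6615 + 137)*(-1/557781) = -6478*(-1/557781) = 6478/557781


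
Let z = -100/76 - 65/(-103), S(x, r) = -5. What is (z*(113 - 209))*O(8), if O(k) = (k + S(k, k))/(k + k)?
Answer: 24120/1957 ≈ 12.325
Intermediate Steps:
z = -1340/1957 (z = -100*1/76 - 65*(-1/103) = -25/19 + 65/103 = -1340/1957 ≈ -0.68472)
O(k) = (-5 + k)/(2*k) (O(k) = (k - 5)/(k + k) = (-5 + k)/((2*k)) = (-5 + k)*(1/(2*k)) = (-5 + k)/(2*k))
(z*(113 - 209))*O(8) = (-1340*(113 - 209)/1957)*((½)*(-5 + 8)/8) = (-1340/1957*(-96))*((½)*(⅛)*3) = (128640/1957)*(3/16) = 24120/1957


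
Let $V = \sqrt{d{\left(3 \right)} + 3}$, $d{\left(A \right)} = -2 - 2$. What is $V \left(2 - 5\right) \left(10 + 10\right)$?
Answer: $- 60 i \approx - 60.0 i$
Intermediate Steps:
$d{\left(A \right)} = -4$
$V = i$ ($V = \sqrt{-4 + 3} = \sqrt{-1} = i \approx 1.0 i$)
$V \left(2 - 5\right) \left(10 + 10\right) = i \left(2 - 5\right) \left(10 + 10\right) = i \left(\left(-3\right) 20\right) = i \left(-60\right) = - 60 i$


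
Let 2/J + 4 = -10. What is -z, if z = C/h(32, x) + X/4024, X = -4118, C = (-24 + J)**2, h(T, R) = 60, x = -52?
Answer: -6426409/739410 ≈ -8.6913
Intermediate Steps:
J = -1/7 (J = 2/(-4 - 10) = 2/(-14) = 2*(-1/14) = -1/7 ≈ -0.14286)
C = 28561/49 (C = (-24 - 1/7)**2 = (-169/7)**2 = 28561/49 ≈ 582.88)
z = 6426409/739410 (z = (28561/49)/60 - 4118/4024 = (28561/49)*(1/60) - 4118*1/4024 = 28561/2940 - 2059/2012 = 6426409/739410 ≈ 8.6913)
-z = -1*6426409/739410 = -6426409/739410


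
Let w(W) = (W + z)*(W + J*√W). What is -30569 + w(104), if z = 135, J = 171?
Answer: -5713 + 81738*√26 ≈ 4.1107e+5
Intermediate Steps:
w(W) = (135 + W)*(W + 171*√W) (w(W) = (W + 135)*(W + 171*√W) = (135 + W)*(W + 171*√W))
-30569 + w(104) = -30569 + (104² + 135*104 + 171*104^(3/2) + 23085*√104) = -30569 + (10816 + 14040 + 171*(208*√26) + 23085*(2*√26)) = -30569 + (10816 + 14040 + 35568*√26 + 46170*√26) = -30569 + (24856 + 81738*√26) = -5713 + 81738*√26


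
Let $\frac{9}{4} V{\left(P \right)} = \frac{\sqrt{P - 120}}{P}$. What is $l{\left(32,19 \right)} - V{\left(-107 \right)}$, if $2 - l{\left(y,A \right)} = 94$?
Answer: $-92 + \frac{4 i \sqrt{227}}{963} \approx -92.0 + 0.062582 i$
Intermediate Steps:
$l{\left(y,A \right)} = -92$ ($l{\left(y,A \right)} = 2 - 94 = -92$)
$V{\left(P \right)} = \frac{4 \sqrt{-120 + P}}{9 P}$ ($V{\left(P \right)} = \frac{4 \frac{\sqrt{P - 120}}{P}}{9} = \frac{4 \frac{\sqrt{-120 + P}}{P}}{9} = \frac{4 \sqrt{-120 + P}}{9 P}$)
$l{\left(32,19 \right)} - V{\left(-107 \right)} = -92 - \frac{4 \sqrt{-120 - 107}}{9 \left(-107\right)} = -92 - \frac{4}{9} \left(- \frac{1}{107}\right) \sqrt{-227} = -92 - \frac{4}{9} \left(- \frac{1}{107}\right) i \sqrt{227} = -92 - - \frac{4 i \sqrt{227}}{963} = -92 + \frac{4 i \sqrt{227}}{963}$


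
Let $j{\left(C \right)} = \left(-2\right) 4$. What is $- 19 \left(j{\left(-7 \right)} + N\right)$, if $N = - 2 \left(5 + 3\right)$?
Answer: $456$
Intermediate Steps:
$j{\left(C \right)} = -8$
$N = -16$ ($N = \left(-2\right) 8 = -16$)
$- 19 \left(j{\left(-7 \right)} + N\right) = - 19 \left(-8 - 16\right) = \left(-19\right) \left(-24\right) = 456$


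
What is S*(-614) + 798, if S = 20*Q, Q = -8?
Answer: 99038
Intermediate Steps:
S = -160 (S = 20*(-8) = -160)
S*(-614) + 798 = -160*(-614) + 798 = 98240 + 798 = 99038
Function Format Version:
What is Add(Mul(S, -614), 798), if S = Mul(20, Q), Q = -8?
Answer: 99038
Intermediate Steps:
S = -160 (S = Mul(20, -8) = -160)
Add(Mul(S, -614), 798) = Add(Mul(-160, -614), 798) = Add(98240, 798) = 99038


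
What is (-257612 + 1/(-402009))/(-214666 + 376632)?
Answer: -103562342509/65111789694 ≈ -1.5905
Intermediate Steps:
(-257612 + 1/(-402009))/(-214666 + 376632) = (-257612 - 1/402009)/161966 = -103562342509/402009*1/161966 = -103562342509/65111789694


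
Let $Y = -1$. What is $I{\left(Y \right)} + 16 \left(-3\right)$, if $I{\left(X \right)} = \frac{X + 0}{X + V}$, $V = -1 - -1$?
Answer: $-47$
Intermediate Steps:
$V = 0$ ($V = -1 + 1 = 0$)
$I{\left(X \right)} = 1$ ($I{\left(X \right)} = \frac{X + 0}{X + 0} = \frac{X}{X} = 1$)
$I{\left(Y \right)} + 16 \left(-3\right) = 1 + 16 \left(-3\right) = 1 - 48 = -47$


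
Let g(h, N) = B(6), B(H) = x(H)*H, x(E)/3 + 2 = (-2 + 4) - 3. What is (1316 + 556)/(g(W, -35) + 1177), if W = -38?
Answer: 1872/1123 ≈ 1.6670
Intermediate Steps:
x(E) = -9 (x(E) = -6 + 3*((-2 + 4) - 3) = -6 + 3*(2 - 3) = -6 + 3*(-1) = -6 - 3 = -9)
B(H) = -9*H
g(h, N) = -54 (g(h, N) = -9*6 = -54)
(1316 + 556)/(g(W, -35) + 1177) = (1316 + 556)/(-54 + 1177) = 1872/1123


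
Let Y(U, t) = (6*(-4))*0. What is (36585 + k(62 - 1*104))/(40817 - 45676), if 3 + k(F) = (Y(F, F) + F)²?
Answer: -38346/4859 ≈ -7.8917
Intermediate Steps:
Y(U, t) = 0 (Y(U, t) = -24*0 = 0)
k(F) = -3 + F² (k(F) = -3 + (0 + F)² = -3 + F²)
(36585 + k(62 - 1*104))/(40817 - 45676) = (36585 + (-3 + (62 - 1*104)²))/(40817 - 45676) = (36585 + (-3 + (62 - 104)²))/(-4859) = (36585 + (-3 + (-42)²))*(-1/4859) = (36585 + (-3 + 1764))*(-1/4859) = (36585 + 1761)*(-1/4859) = 38346*(-1/4859) = -38346/4859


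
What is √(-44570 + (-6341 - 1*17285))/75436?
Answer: I*√17049/37718 ≈ 0.0034618*I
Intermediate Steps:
√(-44570 + (-6341 - 1*17285))/75436 = √(-44570 + (-6341 - 17285))*(1/75436) = √(-44570 - 23626)*(1/75436) = √(-68196)*(1/75436) = (2*I*√17049)*(1/75436) = I*√17049/37718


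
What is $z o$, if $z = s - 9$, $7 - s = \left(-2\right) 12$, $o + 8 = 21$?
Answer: $286$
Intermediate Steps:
$o = 13$ ($o = -8 + 21 = 13$)
$s = 31$ ($s = 7 - \left(-2\right) 12 = 7 - -24 = 7 + 24 = 31$)
$z = 22$ ($z = 31 - 9 = 22$)
$z o = 22 \cdot 13 = 286$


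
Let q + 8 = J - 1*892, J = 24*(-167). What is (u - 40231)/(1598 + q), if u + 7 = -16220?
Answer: 28229/1655 ≈ 17.057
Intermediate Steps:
u = -16227 (u = -7 - 16220 = -16227)
J = -4008
q = -4908 (q = -8 + (-4008 - 1*892) = -8 + (-4008 - 892) = -8 - 4900 = -4908)
(u - 40231)/(1598 + q) = (-16227 - 40231)/(1598 - 4908) = -56458/(-3310) = -56458*(-1/3310) = 28229/1655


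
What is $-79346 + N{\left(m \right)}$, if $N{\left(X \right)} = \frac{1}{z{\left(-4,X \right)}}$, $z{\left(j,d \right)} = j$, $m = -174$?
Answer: $- \frac{317385}{4} \approx -79346.0$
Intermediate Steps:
$N{\left(X \right)} = - \frac{1}{4}$ ($N{\left(X \right)} = \frac{1}{-4} = - \frac{1}{4}$)
$-79346 + N{\left(m \right)} = -79346 - \frac{1}{4} = - \frac{317385}{4}$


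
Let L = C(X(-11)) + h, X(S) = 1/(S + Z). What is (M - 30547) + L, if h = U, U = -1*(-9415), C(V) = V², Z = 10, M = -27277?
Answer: -48408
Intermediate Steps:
X(S) = 1/(10 + S) (X(S) = 1/(S + 10) = 1/(10 + S))
U = 9415
h = 9415
L = 9416 (L = (1/(10 - 11))² + 9415 = (1/(-1))² + 9415 = (-1)² + 9415 = 1 + 9415 = 9416)
(M - 30547) + L = (-27277 - 30547) + 9416 = -57824 + 9416 = -48408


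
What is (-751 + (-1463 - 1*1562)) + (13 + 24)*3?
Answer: -3665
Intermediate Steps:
(-751 + (-1463 - 1*1562)) + (13 + 24)*3 = (-751 + (-1463 - 1562)) + 37*3 = (-751 - 3025) + 111 = -3776 + 111 = -3665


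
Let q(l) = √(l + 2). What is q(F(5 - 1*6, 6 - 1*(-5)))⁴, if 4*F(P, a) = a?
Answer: 361/16 ≈ 22.563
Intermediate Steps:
F(P, a) = a/4
q(l) = √(2 + l)
q(F(5 - 1*6, 6 - 1*(-5)))⁴ = (√(2 + (6 - 1*(-5))/4))⁴ = (√(2 + (6 + 5)/4))⁴ = (√(2 + (¼)*11))⁴ = (√(2 + 11/4))⁴ = (√(19/4))⁴ = (√19/2)⁴ = 361/16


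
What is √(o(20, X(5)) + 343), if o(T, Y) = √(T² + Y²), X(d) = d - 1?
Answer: √(343 + 4*√26) ≈ 19.063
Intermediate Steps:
X(d) = -1 + d
√(o(20, X(5)) + 343) = √(√(20² + (-1 + 5)²) + 343) = √(√(400 + 4²) + 343) = √(√(400 + 16) + 343) = √(√416 + 343) = √(4*√26 + 343) = √(343 + 4*√26)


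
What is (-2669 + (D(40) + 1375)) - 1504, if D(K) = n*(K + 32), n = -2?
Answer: -2942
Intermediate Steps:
D(K) = -64 - 2*K (D(K) = -2*(K + 32) = -2*(32 + K) = -64 - 2*K)
(-2669 + (D(40) + 1375)) - 1504 = (-2669 + ((-64 - 2*40) + 1375)) - 1504 = (-2669 + ((-64 - 80) + 1375)) - 1504 = (-2669 + (-144 + 1375)) - 1504 = (-2669 + 1231) - 1504 = -1438 - 1504 = -2942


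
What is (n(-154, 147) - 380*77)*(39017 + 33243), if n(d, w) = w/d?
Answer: -23258362330/11 ≈ -2.1144e+9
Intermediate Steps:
(n(-154, 147) - 380*77)*(39017 + 33243) = (147/(-154) - 380*77)*(39017 + 33243) = (147*(-1/154) - 29260)*72260 = (-21/22 - 29260)*72260 = -643741/22*72260 = -23258362330/11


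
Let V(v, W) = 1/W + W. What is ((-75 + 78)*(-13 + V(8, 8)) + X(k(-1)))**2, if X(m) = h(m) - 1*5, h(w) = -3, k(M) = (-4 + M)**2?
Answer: 32761/64 ≈ 511.89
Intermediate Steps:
V(v, W) = W + 1/W
X(m) = -8 (X(m) = -3 - 1*5 = -3 - 5 = -8)
((-75 + 78)*(-13 + V(8, 8)) + X(k(-1)))**2 = ((-75 + 78)*(-13 + (8 + 1/8)) - 8)**2 = (3*(-13 + (8 + 1/8)) - 8)**2 = (3*(-13 + 65/8) - 8)**2 = (3*(-39/8) - 8)**2 = (-117/8 - 8)**2 = (-181/8)**2 = 32761/64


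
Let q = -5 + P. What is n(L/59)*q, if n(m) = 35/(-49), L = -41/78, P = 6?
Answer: -5/7 ≈ -0.71429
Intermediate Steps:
L = -41/78 (L = -41*1/78 = -41/78 ≈ -0.52564)
n(m) = -5/7 (n(m) = 35*(-1/49) = -5/7)
q = 1 (q = -5 + 6 = 1)
n(L/59)*q = -5/7*1 = -5/7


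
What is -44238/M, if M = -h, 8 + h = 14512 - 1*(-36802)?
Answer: 7373/8551 ≈ 0.86224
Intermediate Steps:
h = 51306 (h = -8 + (14512 - 1*(-36802)) = -8 + (14512 + 36802) = -8 + 51314 = 51306)
M = -51306 (M = -1*51306 = -51306)
-44238/M = -44238/(-51306) = -44238*(-1/51306) = 7373/8551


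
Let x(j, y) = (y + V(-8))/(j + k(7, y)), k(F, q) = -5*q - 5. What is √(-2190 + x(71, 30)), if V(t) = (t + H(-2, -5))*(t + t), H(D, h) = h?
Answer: I*√78942/6 ≈ 46.828*I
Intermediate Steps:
k(F, q) = -5 - 5*q
V(t) = 2*t*(-5 + t) (V(t) = (t - 5)*(t + t) = (-5 + t)*(2*t) = 2*t*(-5 + t))
x(j, y) = (208 + y)/(-5 + j - 5*y) (x(j, y) = (y + 2*(-8)*(-5 - 8))/(j + (-5 - 5*y)) = (y + 2*(-8)*(-13))/(-5 + j - 5*y) = (y + 208)/(-5 + j - 5*y) = (208 + y)/(-5 + j - 5*y))
√(-2190 + x(71, 30)) = √(-2190 + (-208 - 1*30)/(5 - 1*71 + 5*30)) = √(-2190 + (-208 - 30)/(5 - 71 + 150)) = √(-2190 - 238/84) = √(-2190 + (1/84)*(-238)) = √(-2190 - 17/6) = √(-13157/6) = I*√78942/6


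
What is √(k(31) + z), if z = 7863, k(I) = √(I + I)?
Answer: √(7863 + √62) ≈ 88.718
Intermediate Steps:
k(I) = √2*√I (k(I) = √(2*I) = √2*√I)
√(k(31) + z) = √(√2*√31 + 7863) = √(√62 + 7863) = √(7863 + √62)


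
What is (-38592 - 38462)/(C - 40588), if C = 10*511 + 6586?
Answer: 38527/14446 ≈ 2.6670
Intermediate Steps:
C = 11696 (C = 5110 + 6586 = 11696)
(-38592 - 38462)/(C - 40588) = (-38592 - 38462)/(11696 - 40588) = -77054/(-28892) = -77054*(-1/28892) = 38527/14446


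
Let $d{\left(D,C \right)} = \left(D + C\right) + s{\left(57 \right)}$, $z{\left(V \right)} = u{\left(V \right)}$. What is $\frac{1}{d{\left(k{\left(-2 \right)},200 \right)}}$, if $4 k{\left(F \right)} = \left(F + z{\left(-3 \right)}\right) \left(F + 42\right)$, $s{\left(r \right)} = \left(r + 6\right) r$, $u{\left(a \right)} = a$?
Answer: $\frac{1}{3741} \approx 0.00026731$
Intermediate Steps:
$z{\left(V \right)} = V$
$s{\left(r \right)} = r \left(6 + r\right)$ ($s{\left(r \right)} = \left(6 + r\right) r = r \left(6 + r\right)$)
$k{\left(F \right)} = \frac{\left(-3 + F\right) \left(42 + F\right)}{4}$ ($k{\left(F \right)} = \frac{\left(F - 3\right) \left(F + 42\right)}{4} = \frac{\left(-3 + F\right) \left(42 + F\right)}{4}$)
$d{\left(D,C \right)} = 3591 + C + D$ ($d{\left(D,C \right)} = \left(D + C\right) + 57 \left(6 + 57\right) = \left(C + D\right) + 57 \cdot 63 = \left(C + D\right) + 3591 = 3591 + C + D$)
$\frac{1}{d{\left(k{\left(-2 \right)},200 \right)}} = \frac{1}{3591 + 200 + \left(- \frac{63}{2} + \frac{\left(-2\right)^{2}}{4} + \frac{39}{4} \left(-2\right)\right)} = \frac{1}{3591 + 200 - 50} = \frac{1}{3741}$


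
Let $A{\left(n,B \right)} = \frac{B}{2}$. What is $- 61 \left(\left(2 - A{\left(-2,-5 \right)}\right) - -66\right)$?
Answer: $- \frac{8601}{2} \approx -4300.5$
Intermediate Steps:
$A{\left(n,B \right)} = \frac{B}{2}$ ($A{\left(n,B \right)} = B \frac{1}{2} = \frac{B}{2}$)
$- 61 \left(\left(2 - A{\left(-2,-5 \right)}\right) - -66\right) = - 61 \left(\left(2 - \frac{1}{2} \left(-5\right)\right) - -66\right) = - 61 \left(\left(2 - - \frac{5}{2}\right) + 66\right) = - 61 \left(\left(2 + \frac{5}{2}\right) + 66\right) = - 61 \left(\frac{9}{2} + 66\right) = \left(-61\right) \frac{141}{2} = - \frac{8601}{2}$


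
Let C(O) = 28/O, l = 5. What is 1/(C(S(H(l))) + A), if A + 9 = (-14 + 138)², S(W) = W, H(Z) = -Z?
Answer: 5/76807 ≈ 6.5098e-5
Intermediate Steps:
A = 15367 (A = -9 + (-14 + 138)² = -9 + 124² = -9 + 15376 = 15367)
1/(C(S(H(l))) + A) = 1/(28/((-1*5)) + 15367) = 1/(28/(-5) + 15367) = 1/(28*(-⅕) + 15367) = 1/(-28/5 + 15367) = 1/(76807/5) = 5/76807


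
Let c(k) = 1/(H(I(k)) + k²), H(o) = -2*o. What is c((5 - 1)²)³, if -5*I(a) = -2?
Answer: 125/2077552576 ≈ 6.0167e-8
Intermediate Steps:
I(a) = ⅖ (I(a) = -⅕*(-2) = ⅖)
c(k) = 1/(-⅘ + k²) (c(k) = 1/(-2*⅖ + k²) = 1/(-⅘ + k²))
c((5 - 1)²)³ = (5/(-4 + 5*((5 - 1)²)²))³ = (5/(-4 + 5*(4²)²))³ = (5/(-4 + 5*16²))³ = (5/(-4 + 5*256))³ = (5/(-4 + 1280))³ = (5/1276)³ = 125/2077552576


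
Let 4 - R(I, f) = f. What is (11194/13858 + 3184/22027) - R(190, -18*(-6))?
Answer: 16018355687/152625083 ≈ 104.95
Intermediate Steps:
R(I, f) = 4 - f
(11194/13858 + 3184/22027) - R(190, -18*(-6)) = (11194/13858 + 3184/22027) - (4 - (-18)*(-6)) = (11194*(1/13858) + 3184*(1/22027)) - (4 - 1*108) = (5597/6929 + 3184/22027) - (4 - 108) = 145347055/152625083 - 1*(-104) = 145347055/152625083 + 104 = 16018355687/152625083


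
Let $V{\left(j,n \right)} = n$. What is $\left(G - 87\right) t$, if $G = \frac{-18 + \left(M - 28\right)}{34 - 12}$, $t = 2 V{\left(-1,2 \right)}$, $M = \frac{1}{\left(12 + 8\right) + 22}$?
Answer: $- \frac{82319}{231} \approx -356.36$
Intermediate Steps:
$M = \frac{1}{42}$ ($M = \frac{1}{20 + 22} = \frac{1}{42} \approx 0.02381$)
$t = 4$ ($t = 2 \cdot 2 = 4$)
$G = - \frac{1931}{924}$ ($G = \frac{-18 + \left(\frac{1}{42} - 28\right)}{34 - 12} = \frac{-18 + \left(\frac{1}{42} - 28\right)}{22} = \left(-18 - \frac{1175}{42}\right) \frac{1}{22} = \left(- \frac{1931}{42}\right) \frac{1}{22} = - \frac{1931}{924} \approx -2.0898$)
$\left(G - 87\right) t = \left(- \frac{1931}{924} - 87\right) 4 = \left(- \frac{82319}{924}\right) 4 = - \frac{82319}{231}$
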